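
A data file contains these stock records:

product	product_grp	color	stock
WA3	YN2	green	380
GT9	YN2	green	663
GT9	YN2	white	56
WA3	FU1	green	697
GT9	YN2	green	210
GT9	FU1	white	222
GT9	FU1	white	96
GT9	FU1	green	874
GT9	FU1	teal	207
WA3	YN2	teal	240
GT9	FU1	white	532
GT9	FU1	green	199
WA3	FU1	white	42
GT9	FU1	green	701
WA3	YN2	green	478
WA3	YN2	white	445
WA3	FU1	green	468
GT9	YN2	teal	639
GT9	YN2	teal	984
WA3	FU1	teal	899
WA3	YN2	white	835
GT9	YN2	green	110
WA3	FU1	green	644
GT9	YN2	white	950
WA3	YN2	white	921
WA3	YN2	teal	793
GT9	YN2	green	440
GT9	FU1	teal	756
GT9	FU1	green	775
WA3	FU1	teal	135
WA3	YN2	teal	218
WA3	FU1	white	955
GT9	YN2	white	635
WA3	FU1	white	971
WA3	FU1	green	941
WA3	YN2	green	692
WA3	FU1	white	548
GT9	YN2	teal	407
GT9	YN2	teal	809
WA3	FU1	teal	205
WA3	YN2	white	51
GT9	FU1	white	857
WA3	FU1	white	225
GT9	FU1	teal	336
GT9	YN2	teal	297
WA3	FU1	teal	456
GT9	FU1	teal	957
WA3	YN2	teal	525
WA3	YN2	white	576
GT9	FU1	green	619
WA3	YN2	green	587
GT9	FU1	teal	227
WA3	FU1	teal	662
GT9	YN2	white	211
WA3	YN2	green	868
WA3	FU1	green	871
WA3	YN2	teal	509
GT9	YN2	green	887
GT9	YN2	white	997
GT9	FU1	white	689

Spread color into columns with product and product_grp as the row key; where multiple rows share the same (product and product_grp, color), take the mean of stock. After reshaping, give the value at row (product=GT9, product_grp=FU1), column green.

633.60

Rows with product=GT9, product_grp=FU1 and color=green: stock values are 874, 199, 701, 775, 619.
(874 + 199 + 701 + 775 + 619) / 5 = 633.60.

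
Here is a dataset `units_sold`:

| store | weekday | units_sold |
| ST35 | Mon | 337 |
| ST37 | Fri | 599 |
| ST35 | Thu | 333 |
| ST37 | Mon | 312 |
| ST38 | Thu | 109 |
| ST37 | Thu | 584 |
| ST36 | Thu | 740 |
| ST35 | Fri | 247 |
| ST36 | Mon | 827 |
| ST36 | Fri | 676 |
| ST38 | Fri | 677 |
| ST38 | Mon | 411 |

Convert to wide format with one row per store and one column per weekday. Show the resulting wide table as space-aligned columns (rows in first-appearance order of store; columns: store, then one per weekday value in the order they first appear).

store  Mon  Fri  Thu
ST35   337  247  333
ST37   312  599  584
ST38   411  677  109
ST36   827  676  740

Columns: store plus the 3 distinct weekday values (Mon, Fri, Thu).
For example, row ST35 column Mon takes units_sold=337 from the long row (ST35, Mon).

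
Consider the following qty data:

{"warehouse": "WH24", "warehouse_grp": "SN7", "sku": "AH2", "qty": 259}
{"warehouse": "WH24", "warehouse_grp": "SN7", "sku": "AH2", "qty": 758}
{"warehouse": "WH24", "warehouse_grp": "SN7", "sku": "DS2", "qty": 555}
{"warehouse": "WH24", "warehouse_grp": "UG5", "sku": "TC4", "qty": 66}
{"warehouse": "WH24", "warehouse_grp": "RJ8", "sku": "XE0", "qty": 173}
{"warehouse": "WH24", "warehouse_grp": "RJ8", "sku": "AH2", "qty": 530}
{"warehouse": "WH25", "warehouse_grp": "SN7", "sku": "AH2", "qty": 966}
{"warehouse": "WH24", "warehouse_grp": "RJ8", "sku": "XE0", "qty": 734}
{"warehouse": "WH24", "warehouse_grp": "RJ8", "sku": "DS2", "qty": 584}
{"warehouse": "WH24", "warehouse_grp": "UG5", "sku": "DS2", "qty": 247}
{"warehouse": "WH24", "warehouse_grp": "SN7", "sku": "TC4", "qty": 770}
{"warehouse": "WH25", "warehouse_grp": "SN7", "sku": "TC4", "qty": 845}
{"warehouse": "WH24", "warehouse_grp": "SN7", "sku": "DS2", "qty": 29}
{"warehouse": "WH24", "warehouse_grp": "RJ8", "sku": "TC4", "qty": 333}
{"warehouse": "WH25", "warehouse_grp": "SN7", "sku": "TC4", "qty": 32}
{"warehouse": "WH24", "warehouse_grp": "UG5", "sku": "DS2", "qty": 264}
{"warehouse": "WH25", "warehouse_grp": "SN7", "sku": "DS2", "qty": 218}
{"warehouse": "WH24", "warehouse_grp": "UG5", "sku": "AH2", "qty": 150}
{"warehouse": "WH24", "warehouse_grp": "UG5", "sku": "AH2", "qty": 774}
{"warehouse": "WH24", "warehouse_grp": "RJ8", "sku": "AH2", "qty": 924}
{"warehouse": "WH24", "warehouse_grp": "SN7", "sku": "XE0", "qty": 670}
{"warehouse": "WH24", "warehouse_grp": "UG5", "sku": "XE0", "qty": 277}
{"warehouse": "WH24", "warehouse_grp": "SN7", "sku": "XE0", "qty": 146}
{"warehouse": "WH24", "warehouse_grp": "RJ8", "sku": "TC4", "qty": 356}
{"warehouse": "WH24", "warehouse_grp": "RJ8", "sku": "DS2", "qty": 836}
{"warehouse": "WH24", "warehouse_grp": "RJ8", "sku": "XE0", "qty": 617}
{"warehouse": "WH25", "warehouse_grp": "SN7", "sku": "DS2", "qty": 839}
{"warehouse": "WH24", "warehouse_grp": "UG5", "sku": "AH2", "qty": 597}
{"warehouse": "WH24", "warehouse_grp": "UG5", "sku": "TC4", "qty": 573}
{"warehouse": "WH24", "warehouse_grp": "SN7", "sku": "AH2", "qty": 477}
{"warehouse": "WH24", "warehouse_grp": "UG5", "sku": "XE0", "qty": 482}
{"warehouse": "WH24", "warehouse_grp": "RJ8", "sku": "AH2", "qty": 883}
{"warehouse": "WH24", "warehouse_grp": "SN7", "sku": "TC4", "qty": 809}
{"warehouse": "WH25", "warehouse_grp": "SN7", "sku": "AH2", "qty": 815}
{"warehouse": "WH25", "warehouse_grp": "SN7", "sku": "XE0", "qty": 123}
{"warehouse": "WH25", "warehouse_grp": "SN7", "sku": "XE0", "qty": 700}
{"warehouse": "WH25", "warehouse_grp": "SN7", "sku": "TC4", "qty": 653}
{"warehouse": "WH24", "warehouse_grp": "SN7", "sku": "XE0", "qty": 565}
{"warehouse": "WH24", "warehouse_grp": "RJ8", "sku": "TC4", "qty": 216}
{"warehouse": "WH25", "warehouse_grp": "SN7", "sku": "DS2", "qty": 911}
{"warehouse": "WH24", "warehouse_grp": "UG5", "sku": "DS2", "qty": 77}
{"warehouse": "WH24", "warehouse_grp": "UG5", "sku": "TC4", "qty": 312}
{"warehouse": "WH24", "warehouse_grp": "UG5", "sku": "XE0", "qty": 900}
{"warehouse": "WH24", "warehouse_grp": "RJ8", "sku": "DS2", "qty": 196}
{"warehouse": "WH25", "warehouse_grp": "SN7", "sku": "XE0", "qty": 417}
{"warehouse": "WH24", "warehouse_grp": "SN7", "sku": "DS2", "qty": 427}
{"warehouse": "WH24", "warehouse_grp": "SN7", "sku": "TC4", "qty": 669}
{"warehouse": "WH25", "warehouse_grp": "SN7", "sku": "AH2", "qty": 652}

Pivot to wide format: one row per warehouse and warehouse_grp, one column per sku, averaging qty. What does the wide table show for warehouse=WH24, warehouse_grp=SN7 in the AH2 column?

Rows with warehouse=WH24, warehouse_grp=SN7 and sku=AH2: qty values are 259, 758, 477.
(259 + 758 + 477) / 3 = 498.

498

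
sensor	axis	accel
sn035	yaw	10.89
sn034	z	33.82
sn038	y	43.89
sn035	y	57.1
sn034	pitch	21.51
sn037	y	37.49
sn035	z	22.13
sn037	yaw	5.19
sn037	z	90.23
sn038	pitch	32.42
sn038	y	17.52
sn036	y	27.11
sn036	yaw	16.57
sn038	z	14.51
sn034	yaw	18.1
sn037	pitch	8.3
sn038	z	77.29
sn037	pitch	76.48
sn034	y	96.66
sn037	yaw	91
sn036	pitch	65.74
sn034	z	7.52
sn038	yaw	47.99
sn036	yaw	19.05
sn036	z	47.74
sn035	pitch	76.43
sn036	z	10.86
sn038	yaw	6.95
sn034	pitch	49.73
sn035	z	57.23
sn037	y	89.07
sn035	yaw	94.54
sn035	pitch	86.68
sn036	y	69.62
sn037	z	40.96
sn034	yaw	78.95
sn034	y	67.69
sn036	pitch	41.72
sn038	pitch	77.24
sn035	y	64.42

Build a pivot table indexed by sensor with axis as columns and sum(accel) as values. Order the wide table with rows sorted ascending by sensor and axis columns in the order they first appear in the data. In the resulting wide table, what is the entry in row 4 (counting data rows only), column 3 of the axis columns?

126.56

With rows sorted ascending by sensor, row 4 is sensor=sn037. axis columns in first-appearance order: yaw, z, y, pitch; column 3 is y.
Long rows with sensor=sn037, axis=y: 37.49 + 89.07 = 126.56.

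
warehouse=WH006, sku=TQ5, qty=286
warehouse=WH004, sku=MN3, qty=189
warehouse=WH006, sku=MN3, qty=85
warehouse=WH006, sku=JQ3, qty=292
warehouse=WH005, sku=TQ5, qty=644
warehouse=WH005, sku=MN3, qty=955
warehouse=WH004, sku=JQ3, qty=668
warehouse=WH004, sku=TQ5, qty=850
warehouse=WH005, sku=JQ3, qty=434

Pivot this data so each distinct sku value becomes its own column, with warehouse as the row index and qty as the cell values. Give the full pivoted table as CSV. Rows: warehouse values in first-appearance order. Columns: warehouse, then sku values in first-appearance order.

Columns: warehouse plus the 3 distinct sku values (TQ5, MN3, JQ3).
For example, row WH006 column TQ5 takes qty=286 from the long row (WH006, TQ5).

warehouse,TQ5,MN3,JQ3
WH006,286,85,292
WH004,850,189,668
WH005,644,955,434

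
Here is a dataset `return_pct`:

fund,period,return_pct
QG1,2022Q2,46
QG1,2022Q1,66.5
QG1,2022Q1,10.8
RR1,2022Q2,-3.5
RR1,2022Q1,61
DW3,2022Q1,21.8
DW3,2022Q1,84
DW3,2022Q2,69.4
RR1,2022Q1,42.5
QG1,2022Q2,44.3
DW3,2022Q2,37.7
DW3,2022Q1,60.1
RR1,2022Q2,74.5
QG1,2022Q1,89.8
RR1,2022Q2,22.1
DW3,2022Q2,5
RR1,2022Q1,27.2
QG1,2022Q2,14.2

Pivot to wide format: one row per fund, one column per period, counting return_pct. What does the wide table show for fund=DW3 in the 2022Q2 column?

3

Rows with fund=DW3 and period=2022Q2: return_pct values are 69.4, 37.7, 5.
3 rows match — count = 3.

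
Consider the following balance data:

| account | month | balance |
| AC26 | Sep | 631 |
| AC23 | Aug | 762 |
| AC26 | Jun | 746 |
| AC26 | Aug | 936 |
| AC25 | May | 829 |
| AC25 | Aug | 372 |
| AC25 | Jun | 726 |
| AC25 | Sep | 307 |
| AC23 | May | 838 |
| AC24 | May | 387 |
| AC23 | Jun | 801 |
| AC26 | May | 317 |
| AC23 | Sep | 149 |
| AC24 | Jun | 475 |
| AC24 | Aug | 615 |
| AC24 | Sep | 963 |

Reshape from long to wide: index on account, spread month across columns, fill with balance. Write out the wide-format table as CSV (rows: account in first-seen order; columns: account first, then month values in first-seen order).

Columns: account plus the 4 distinct month values (Sep, Aug, Jun, May).
For example, row AC26 column Sep takes balance=631 from the long row (AC26, Sep).

account,Sep,Aug,Jun,May
AC26,631,936,746,317
AC23,149,762,801,838
AC25,307,372,726,829
AC24,963,615,475,387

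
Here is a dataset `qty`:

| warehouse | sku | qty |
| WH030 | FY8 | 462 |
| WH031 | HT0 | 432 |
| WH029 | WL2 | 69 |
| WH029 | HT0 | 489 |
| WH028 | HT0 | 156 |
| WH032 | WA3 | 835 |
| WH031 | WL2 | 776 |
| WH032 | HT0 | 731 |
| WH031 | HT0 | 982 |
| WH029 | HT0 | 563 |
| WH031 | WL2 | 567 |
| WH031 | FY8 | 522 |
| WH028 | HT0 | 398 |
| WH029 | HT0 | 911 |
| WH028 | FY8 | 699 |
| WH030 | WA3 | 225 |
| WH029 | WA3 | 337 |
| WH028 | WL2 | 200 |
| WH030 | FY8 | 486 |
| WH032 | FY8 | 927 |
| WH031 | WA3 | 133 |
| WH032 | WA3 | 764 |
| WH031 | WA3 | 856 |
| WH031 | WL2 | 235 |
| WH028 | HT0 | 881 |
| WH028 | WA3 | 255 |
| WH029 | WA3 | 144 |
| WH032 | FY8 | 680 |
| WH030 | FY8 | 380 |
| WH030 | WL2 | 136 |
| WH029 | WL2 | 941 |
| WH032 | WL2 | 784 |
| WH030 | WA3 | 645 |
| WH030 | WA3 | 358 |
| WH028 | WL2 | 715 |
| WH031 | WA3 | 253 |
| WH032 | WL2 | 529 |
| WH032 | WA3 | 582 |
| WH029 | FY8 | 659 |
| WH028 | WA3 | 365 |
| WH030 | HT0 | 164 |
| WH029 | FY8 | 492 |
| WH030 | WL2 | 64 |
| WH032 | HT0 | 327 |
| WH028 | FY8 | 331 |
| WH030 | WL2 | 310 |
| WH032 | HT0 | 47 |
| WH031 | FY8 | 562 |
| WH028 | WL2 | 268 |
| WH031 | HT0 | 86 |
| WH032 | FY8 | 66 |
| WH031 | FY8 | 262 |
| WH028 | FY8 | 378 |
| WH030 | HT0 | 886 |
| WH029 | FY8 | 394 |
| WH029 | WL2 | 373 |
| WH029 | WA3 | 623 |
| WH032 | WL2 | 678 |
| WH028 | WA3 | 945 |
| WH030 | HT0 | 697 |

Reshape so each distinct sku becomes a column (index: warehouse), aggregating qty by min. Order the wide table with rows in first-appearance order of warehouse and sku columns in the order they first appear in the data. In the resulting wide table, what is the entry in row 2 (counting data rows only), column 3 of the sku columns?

With rows in first-appearance order of warehouse, row 2 is warehouse=WH031. sku columns in first-appearance order: FY8, HT0, WL2, WA3; column 3 is WL2.
Long rows with warehouse=WH031, sku=WL2: min(776, 567, 235) = 235.

235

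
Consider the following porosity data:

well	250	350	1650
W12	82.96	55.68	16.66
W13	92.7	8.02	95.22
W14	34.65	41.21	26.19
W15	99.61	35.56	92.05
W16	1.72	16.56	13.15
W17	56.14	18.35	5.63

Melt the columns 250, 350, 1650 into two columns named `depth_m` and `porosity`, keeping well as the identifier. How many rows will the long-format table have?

6 well values × 3 melted columns = 18 rows.

18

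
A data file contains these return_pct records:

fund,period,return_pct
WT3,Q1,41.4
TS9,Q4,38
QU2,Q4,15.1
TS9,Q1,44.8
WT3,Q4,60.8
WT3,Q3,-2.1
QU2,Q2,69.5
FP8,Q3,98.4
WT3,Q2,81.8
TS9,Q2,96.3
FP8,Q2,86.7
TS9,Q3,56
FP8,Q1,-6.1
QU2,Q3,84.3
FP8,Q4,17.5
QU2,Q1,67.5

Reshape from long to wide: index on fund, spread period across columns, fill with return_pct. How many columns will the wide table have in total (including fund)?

5

1 column for fund plus 4 distinct period values → 5 columns.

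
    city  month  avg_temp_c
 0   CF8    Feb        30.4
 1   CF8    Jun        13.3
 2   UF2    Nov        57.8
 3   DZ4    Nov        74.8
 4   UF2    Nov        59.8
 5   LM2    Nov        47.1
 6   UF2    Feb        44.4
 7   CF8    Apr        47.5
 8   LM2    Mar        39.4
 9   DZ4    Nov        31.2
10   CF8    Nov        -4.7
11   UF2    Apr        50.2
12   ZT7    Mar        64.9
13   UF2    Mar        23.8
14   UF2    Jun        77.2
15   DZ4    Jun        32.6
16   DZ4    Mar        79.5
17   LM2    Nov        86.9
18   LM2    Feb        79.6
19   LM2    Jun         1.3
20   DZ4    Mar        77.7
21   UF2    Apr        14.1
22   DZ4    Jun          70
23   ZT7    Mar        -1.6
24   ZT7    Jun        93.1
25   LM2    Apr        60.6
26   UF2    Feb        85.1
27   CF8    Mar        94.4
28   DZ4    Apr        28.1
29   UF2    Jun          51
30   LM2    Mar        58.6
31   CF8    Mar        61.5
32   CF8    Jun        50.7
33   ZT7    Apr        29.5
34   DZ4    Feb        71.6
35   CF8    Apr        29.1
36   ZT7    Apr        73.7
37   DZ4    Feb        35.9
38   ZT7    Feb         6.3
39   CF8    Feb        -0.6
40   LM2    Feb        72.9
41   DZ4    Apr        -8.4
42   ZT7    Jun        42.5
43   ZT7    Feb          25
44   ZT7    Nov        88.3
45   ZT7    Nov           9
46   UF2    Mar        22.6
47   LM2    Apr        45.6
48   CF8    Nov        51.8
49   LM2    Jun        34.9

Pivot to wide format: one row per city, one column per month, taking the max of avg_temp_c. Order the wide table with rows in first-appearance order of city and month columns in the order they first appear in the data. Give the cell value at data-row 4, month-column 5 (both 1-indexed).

58.6

With rows in first-appearance order of city, row 4 is city=LM2. month columns in first-appearance order: Feb, Jun, Nov, Apr, Mar; column 5 is Mar.
Long rows with city=LM2, month=Mar: max(39.4, 58.6) = 58.6.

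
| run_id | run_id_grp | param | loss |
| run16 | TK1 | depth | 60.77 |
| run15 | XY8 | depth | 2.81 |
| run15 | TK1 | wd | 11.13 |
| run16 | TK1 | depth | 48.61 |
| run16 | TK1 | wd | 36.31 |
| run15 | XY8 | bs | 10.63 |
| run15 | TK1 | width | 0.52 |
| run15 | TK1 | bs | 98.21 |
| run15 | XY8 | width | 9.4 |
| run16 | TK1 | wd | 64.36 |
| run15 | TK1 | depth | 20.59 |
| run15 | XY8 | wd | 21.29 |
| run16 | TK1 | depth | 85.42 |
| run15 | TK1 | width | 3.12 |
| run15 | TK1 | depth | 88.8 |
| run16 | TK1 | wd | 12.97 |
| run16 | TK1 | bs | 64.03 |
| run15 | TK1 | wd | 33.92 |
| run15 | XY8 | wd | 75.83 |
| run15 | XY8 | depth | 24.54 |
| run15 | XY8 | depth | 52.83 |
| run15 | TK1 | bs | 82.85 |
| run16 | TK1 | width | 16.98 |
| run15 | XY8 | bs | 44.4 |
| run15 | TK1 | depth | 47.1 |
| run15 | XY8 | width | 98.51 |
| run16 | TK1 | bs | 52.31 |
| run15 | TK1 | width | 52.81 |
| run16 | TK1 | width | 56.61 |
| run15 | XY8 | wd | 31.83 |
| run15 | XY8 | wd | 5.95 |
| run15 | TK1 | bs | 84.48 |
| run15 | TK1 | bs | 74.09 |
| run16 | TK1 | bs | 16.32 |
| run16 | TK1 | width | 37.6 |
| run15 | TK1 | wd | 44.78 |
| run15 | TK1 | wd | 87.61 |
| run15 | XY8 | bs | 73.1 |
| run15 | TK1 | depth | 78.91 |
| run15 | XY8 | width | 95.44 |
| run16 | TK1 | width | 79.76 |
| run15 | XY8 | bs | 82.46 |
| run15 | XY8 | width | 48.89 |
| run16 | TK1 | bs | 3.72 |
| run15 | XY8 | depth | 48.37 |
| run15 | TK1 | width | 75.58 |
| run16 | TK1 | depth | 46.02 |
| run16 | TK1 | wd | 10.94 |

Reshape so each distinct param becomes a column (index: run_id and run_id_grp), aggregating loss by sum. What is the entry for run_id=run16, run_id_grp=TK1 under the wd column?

124.58

Rows with run_id=run16, run_id_grp=TK1 and param=wd: loss values are 36.31, 64.36, 12.97, 10.94.
36.31 + 64.36 + 12.97 + 10.94 = 124.58.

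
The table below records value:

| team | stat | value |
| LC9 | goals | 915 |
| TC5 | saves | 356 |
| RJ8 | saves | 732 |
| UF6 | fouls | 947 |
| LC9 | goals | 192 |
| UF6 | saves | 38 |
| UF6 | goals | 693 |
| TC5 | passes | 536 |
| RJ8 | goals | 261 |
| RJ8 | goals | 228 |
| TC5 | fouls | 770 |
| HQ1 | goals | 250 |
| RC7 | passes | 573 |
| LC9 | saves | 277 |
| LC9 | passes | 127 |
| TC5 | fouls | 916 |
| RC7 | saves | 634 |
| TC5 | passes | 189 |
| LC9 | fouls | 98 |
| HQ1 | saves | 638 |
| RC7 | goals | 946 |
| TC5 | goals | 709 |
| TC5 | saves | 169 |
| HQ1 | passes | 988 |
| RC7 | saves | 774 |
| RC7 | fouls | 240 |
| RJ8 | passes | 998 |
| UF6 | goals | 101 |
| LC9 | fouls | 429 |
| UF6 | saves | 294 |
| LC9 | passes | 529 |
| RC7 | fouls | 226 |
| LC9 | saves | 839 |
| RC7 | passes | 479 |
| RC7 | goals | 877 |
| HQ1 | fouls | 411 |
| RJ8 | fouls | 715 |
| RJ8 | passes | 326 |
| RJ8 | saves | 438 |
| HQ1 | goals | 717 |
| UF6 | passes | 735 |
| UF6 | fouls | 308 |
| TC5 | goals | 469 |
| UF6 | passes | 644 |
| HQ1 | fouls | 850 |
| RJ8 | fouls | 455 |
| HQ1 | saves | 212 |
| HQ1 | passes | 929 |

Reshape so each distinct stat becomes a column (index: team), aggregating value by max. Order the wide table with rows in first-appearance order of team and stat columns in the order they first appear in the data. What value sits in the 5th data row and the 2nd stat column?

638

With rows in first-appearance order of team, row 5 is team=HQ1. stat columns in first-appearance order: goals, saves, fouls, passes; column 2 is saves.
Long rows with team=HQ1, stat=saves: max(638, 212) = 638.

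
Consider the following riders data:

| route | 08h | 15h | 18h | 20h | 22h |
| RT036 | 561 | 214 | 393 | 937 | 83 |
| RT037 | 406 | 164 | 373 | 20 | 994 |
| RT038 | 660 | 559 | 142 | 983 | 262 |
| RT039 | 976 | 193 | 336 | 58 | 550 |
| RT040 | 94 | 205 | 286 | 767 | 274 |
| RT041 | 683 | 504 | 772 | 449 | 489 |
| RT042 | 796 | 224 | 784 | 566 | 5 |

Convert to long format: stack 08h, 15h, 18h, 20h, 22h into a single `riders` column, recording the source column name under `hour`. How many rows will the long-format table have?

35

7 route values × 5 melted columns = 35 rows.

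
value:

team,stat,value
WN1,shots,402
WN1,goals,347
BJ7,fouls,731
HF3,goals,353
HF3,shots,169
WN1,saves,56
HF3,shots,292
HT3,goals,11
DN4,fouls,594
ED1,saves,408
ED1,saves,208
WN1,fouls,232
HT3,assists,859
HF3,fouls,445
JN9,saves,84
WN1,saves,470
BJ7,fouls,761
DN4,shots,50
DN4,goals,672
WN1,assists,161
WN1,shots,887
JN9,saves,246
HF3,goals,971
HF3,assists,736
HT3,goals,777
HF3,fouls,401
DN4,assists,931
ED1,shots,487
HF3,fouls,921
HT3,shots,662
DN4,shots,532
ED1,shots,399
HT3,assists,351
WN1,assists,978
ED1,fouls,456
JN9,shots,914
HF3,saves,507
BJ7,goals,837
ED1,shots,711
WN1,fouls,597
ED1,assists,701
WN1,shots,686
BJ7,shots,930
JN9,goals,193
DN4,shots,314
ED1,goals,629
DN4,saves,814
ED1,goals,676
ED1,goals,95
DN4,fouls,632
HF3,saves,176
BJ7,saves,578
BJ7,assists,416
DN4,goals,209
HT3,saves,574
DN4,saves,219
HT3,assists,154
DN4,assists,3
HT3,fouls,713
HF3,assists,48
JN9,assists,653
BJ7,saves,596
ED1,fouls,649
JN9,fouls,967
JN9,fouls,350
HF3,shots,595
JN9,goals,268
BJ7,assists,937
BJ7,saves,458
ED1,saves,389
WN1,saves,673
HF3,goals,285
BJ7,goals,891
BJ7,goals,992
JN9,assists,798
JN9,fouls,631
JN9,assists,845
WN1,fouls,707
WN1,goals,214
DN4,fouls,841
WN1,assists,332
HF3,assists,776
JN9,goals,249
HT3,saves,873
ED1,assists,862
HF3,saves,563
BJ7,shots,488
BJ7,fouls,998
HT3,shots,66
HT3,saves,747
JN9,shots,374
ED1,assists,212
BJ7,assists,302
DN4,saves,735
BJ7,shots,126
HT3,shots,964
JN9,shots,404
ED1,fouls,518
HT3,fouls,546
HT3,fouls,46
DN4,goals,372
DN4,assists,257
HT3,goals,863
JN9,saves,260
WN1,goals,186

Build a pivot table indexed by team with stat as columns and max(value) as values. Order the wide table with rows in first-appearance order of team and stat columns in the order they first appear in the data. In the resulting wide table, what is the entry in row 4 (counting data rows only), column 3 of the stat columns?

With rows in first-appearance order of team, row 4 is team=HT3. stat columns in first-appearance order: shots, goals, fouls, saves, assists; column 3 is fouls.
Long rows with team=HT3, stat=fouls: max(713, 546, 46) = 713.

713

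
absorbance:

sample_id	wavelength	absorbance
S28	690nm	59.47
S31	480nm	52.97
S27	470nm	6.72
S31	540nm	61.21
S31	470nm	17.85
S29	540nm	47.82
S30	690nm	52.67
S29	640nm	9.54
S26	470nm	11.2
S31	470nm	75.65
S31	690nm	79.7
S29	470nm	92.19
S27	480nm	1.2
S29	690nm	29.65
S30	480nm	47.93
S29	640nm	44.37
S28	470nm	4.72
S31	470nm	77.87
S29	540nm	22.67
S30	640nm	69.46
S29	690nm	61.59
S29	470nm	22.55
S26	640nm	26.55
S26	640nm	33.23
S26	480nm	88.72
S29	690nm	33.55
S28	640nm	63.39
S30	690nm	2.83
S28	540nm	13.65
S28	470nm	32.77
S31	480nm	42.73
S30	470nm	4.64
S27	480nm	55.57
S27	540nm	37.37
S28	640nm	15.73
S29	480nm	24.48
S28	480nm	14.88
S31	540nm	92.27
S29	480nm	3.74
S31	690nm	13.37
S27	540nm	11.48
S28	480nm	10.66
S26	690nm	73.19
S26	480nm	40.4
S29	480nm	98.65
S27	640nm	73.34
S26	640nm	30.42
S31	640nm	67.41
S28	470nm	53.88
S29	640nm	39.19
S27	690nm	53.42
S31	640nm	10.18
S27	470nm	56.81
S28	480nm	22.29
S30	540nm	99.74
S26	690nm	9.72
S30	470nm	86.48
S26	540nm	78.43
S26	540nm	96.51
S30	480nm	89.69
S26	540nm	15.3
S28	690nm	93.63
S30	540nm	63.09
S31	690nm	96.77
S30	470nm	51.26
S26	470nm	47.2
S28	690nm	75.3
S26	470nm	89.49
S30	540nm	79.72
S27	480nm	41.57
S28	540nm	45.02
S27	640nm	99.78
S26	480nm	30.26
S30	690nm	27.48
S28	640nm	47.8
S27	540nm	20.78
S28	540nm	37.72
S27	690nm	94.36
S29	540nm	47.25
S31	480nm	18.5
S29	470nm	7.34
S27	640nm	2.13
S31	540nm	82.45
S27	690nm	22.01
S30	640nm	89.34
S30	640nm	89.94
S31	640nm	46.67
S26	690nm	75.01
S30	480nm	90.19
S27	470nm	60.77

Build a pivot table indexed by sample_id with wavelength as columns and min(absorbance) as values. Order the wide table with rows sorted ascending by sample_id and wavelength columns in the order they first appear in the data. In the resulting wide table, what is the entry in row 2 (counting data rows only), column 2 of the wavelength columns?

1.2

With rows sorted ascending by sample_id, row 2 is sample_id=S27. wavelength columns in first-appearance order: 690nm, 480nm, 470nm, 540nm, 640nm; column 2 is 480nm.
Long rows with sample_id=S27, wavelength=480nm: min(1.2, 55.57, 41.57) = 1.2.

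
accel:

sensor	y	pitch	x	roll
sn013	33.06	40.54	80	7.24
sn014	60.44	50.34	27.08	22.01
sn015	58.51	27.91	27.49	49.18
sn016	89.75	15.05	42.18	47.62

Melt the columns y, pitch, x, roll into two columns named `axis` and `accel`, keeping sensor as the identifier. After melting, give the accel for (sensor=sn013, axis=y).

33.06

Unpivoting turns each (sensor, wide-column) pair into one long row.
The wide cell at row sn013, column y holds 33.06, so the long row (sn013, y) has accel=33.06.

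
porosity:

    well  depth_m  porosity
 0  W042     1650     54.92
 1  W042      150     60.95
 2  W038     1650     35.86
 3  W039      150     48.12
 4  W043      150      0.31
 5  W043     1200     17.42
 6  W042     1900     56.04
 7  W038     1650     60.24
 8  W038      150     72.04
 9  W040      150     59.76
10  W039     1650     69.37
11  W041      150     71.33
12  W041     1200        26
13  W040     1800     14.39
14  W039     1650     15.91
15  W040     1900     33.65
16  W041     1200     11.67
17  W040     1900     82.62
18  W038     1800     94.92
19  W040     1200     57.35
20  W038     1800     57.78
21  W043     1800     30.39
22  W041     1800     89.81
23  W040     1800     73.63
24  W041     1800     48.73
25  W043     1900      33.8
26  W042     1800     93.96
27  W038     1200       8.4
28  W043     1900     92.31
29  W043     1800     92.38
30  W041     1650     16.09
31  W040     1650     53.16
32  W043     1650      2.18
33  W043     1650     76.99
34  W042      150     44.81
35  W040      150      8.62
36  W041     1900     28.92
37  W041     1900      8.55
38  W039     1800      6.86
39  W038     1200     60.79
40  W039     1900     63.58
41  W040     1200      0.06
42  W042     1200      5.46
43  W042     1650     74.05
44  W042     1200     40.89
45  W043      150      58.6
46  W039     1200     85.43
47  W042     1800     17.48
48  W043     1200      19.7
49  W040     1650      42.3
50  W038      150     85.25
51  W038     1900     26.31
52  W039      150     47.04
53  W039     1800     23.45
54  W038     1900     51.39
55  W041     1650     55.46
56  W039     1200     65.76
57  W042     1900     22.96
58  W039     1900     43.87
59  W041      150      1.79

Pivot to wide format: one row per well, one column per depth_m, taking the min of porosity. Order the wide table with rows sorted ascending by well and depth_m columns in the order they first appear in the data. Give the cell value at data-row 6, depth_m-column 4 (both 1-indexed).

33.8

With rows sorted ascending by well, row 6 is well=W043. depth_m columns in first-appearance order: 1650, 150, 1200, 1900, 1800; column 4 is 1900.
Long rows with well=W043, depth_m=1900: min(33.8, 92.31) = 33.8.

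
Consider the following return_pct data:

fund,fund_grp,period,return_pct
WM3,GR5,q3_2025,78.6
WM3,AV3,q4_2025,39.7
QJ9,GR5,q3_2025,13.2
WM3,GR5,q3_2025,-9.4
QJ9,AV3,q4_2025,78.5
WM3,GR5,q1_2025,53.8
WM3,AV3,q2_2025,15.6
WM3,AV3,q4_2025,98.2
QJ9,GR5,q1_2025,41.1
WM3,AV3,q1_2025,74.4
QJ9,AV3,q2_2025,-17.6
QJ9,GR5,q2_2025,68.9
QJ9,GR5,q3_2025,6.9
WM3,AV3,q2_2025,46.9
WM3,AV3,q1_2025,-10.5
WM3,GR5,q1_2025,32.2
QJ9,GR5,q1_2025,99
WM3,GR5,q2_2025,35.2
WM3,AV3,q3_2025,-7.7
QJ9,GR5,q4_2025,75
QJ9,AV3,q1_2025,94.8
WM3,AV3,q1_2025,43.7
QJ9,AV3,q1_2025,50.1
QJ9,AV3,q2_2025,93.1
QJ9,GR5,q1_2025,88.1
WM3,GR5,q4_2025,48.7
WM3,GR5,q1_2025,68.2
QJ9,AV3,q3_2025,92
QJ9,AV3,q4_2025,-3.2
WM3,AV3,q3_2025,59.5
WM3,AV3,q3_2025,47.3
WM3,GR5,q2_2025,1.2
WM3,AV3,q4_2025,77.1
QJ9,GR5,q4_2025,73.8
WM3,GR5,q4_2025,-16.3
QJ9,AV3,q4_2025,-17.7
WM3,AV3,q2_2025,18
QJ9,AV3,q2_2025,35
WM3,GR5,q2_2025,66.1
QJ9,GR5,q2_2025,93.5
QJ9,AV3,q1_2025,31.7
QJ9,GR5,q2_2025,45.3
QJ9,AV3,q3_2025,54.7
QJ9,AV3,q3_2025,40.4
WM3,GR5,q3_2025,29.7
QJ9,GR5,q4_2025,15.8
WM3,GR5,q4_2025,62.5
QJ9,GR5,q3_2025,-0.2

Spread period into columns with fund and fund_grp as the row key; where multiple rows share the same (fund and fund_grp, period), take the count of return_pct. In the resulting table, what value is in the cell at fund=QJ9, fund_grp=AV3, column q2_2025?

Rows with fund=QJ9, fund_grp=AV3 and period=q2_2025: return_pct values are -17.6, 93.1, 35.
3 rows match — count = 3.

3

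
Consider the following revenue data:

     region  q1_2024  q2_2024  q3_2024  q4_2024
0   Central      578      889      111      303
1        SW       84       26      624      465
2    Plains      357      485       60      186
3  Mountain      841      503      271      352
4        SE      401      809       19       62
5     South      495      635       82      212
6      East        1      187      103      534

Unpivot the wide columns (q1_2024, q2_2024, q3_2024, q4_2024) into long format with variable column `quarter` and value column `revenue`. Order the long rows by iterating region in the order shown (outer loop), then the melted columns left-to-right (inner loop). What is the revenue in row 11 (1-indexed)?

60

28 rows total (7 × 4). Row 11: index ⌊(11-1)/4⌋ = 2 into region → Plains; (11-1) mod 4 = 2 into the melted columns → q3_2024.
So row 11 is (Plains, q3_2024, 60); revenue = 60.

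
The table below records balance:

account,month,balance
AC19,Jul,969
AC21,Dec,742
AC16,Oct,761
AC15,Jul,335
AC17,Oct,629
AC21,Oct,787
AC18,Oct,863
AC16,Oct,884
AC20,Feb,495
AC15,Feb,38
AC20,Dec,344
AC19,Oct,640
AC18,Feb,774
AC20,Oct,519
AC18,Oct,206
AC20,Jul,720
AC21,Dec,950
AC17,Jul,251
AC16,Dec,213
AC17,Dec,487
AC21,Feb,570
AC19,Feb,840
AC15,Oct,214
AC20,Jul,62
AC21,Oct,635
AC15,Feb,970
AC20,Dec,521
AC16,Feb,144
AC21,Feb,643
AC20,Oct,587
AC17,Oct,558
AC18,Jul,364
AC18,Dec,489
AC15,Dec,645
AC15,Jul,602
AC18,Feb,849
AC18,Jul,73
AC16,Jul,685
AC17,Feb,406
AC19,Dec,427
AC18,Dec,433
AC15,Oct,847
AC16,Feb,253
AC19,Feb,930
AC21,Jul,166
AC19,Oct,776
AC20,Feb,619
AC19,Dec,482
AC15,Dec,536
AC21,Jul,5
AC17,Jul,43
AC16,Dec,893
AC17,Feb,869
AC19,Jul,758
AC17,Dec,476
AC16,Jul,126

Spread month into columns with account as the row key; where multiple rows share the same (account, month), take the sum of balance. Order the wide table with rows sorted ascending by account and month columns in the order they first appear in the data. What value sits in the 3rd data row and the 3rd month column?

1187

With rows sorted ascending by account, row 3 is account=AC17. month columns in first-appearance order: Jul, Dec, Oct, Feb; column 3 is Oct.
Long rows with account=AC17, month=Oct: 629 + 558 = 1187.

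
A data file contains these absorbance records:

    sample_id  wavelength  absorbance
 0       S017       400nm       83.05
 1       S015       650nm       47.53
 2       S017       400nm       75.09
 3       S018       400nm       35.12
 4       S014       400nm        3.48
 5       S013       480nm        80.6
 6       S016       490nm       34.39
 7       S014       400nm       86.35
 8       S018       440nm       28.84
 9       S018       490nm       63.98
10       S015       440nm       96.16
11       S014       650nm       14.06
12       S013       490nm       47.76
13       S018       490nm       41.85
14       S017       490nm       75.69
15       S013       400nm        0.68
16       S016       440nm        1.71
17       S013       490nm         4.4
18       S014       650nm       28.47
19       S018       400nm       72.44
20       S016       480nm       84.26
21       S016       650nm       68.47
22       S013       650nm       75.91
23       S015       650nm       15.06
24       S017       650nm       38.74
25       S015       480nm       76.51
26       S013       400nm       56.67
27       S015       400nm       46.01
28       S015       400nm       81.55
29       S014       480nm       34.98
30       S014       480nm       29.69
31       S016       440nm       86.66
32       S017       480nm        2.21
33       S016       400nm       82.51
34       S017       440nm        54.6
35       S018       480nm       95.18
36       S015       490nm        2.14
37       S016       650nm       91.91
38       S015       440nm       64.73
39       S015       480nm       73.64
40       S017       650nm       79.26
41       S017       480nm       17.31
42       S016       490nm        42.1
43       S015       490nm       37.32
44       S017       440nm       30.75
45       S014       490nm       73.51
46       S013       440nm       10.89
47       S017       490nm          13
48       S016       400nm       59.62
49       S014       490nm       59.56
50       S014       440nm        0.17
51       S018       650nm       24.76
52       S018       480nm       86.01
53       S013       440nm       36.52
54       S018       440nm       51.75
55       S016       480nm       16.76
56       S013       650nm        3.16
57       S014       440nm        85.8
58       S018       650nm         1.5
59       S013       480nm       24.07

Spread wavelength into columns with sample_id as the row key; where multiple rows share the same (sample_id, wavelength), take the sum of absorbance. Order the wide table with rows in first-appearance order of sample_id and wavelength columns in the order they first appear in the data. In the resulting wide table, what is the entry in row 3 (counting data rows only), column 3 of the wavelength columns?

181.19

With rows in first-appearance order of sample_id, row 3 is sample_id=S018. wavelength columns in first-appearance order: 400nm, 650nm, 480nm, 490nm, 440nm; column 3 is 480nm.
Long rows with sample_id=S018, wavelength=480nm: 95.18 + 86.01 = 181.19.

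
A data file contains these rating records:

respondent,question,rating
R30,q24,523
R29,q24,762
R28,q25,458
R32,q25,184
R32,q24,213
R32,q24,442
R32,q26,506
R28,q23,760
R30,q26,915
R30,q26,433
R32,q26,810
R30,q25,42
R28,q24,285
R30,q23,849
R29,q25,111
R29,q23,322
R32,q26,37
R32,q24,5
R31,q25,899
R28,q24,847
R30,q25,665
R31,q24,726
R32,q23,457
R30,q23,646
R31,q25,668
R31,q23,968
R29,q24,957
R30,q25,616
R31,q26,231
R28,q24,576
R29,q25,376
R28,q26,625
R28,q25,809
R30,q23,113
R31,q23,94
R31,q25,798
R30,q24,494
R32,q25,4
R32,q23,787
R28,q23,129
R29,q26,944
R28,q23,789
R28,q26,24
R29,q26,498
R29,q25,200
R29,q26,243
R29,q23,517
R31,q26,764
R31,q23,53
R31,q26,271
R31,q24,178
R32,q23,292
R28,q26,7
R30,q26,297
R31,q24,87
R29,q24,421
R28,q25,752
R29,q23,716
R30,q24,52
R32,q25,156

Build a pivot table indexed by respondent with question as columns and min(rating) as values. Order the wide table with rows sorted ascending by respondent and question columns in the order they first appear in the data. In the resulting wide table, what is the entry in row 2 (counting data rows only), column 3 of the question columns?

With rows sorted ascending by respondent, row 2 is respondent=R29. question columns in first-appearance order: q24, q25, q26, q23; column 3 is q26.
Long rows with respondent=R29, question=q26: min(944, 498, 243) = 243.

243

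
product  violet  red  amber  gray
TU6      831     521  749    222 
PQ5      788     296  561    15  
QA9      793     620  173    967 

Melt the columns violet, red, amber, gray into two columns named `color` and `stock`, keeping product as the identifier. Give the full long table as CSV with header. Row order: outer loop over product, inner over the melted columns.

Each (product, column) pair becomes one row: 3 × 4 = 12 rows.
For example, (TU6, violet) → stock=831.

product,color,stock
TU6,violet,831
TU6,red,521
TU6,amber,749
TU6,gray,222
PQ5,violet,788
PQ5,red,296
PQ5,amber,561
PQ5,gray,15
QA9,violet,793
QA9,red,620
QA9,amber,173
QA9,gray,967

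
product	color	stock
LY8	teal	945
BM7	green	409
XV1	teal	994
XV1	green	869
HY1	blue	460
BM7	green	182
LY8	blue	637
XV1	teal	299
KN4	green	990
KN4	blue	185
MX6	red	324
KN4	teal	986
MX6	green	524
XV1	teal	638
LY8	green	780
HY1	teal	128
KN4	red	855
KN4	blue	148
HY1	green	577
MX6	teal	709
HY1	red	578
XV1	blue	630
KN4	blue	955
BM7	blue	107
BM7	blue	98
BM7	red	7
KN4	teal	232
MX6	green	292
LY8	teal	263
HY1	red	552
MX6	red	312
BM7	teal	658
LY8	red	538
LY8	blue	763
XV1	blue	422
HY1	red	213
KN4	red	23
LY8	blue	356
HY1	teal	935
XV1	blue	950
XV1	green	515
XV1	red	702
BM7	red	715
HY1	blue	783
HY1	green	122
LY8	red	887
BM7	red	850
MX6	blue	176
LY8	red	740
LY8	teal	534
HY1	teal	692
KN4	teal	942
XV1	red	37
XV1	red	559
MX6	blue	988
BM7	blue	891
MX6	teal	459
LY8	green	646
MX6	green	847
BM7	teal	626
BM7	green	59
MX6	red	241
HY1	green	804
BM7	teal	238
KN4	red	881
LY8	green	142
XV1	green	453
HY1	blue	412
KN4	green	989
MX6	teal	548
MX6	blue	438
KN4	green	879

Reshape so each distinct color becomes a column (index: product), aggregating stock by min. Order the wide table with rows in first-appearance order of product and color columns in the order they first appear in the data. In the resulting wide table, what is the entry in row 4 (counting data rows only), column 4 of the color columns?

213

With rows in first-appearance order of product, row 4 is product=HY1. color columns in first-appearance order: teal, green, blue, red; column 4 is red.
Long rows with product=HY1, color=red: min(578, 552, 213) = 213.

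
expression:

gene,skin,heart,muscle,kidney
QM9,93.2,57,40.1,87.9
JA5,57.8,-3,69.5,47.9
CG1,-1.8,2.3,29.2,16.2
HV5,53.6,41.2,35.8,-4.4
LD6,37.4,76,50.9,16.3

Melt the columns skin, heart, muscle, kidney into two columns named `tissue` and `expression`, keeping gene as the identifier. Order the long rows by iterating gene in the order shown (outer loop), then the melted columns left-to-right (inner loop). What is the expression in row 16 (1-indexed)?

20 rows total (5 × 4). Row 16: index ⌊(16-1)/4⌋ = 3 into gene → HV5; (16-1) mod 4 = 3 into the melted columns → kidney.
So row 16 is (HV5, kidney, -4.4); expression = -4.4.

-4.4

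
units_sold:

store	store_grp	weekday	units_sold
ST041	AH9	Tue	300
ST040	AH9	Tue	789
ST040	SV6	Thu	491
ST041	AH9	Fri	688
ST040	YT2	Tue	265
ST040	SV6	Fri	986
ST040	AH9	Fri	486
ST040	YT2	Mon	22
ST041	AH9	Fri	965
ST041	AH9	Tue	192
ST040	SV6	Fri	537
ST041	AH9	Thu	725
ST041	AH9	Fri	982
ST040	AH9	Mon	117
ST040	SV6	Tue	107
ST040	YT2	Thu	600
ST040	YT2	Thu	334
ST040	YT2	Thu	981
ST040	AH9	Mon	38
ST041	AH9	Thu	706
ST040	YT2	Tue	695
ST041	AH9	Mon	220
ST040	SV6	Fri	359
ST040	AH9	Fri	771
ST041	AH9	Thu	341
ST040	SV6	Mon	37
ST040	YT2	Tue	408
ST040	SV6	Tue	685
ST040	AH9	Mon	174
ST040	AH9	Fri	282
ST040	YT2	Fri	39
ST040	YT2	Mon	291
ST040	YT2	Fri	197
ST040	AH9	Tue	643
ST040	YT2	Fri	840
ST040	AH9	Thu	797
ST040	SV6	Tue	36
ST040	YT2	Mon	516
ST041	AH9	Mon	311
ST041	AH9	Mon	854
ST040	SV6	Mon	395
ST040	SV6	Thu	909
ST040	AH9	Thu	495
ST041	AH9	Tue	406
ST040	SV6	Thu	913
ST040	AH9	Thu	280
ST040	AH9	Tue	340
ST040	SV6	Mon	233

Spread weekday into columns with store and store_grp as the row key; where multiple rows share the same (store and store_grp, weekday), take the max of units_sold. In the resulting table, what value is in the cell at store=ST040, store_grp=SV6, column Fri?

986

Rows with store=ST040, store_grp=SV6 and weekday=Fri: units_sold values are 986, 537, 359.
max(986, 537, 359) = 986.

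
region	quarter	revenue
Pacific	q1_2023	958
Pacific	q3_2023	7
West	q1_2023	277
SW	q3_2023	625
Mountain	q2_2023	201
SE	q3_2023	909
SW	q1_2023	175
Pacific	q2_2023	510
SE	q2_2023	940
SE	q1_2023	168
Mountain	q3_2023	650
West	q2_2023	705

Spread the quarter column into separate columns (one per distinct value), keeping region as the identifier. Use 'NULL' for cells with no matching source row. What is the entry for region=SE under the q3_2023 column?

909

The long row with region=SE, quarter=q3_2023 has revenue=909.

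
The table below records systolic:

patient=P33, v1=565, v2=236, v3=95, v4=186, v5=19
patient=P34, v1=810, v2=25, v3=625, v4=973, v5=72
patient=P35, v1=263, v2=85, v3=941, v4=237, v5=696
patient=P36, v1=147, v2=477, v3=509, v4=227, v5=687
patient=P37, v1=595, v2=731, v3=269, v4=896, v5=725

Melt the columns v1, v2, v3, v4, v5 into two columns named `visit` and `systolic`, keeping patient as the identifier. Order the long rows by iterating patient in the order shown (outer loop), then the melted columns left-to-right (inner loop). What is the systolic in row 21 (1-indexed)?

595

25 rows total (5 × 5). Row 21: index ⌊(21-1)/5⌋ = 4 into patient → P37; (21-1) mod 5 = 0 into the melted columns → v1.
So row 21 is (P37, v1, 595); systolic = 595.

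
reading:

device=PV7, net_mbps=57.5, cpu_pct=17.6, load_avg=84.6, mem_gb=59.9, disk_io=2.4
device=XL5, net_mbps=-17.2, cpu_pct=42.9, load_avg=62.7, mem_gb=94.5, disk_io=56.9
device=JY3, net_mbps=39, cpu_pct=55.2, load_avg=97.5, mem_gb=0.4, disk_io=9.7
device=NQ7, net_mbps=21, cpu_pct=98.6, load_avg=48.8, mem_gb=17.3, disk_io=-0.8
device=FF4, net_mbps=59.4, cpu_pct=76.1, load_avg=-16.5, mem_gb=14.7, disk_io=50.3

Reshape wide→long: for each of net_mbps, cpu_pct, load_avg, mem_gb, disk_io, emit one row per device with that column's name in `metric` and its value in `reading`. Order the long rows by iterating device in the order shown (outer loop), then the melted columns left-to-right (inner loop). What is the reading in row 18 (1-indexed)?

48.8

25 rows total (5 × 5). Row 18: index ⌊(18-1)/5⌋ = 3 into device → NQ7; (18-1) mod 5 = 2 into the melted columns → load_avg.
So row 18 is (NQ7, load_avg, 48.8); reading = 48.8.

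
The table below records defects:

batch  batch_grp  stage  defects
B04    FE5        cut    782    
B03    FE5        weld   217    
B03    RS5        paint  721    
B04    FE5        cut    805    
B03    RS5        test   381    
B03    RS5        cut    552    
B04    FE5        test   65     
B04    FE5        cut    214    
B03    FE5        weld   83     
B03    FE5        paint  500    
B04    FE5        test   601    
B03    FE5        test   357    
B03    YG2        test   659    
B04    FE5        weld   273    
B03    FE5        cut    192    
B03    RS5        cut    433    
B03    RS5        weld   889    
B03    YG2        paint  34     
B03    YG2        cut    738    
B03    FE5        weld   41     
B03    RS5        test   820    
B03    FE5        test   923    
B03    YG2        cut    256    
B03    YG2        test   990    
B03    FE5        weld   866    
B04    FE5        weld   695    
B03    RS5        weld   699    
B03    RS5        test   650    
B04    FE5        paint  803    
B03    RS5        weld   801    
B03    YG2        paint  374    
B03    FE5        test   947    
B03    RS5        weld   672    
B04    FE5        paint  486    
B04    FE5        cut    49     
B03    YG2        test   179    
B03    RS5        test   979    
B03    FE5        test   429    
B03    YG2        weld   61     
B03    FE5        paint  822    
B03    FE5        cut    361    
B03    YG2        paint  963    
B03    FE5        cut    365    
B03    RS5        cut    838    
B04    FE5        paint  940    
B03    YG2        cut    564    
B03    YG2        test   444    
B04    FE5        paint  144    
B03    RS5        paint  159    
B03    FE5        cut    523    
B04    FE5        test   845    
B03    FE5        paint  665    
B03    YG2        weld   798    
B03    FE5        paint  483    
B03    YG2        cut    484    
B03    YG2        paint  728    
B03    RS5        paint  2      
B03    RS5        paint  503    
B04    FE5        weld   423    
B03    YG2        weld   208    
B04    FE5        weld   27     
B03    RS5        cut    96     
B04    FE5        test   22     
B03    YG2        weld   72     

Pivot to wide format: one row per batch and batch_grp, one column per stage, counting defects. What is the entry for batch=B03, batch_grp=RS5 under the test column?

4

Rows with batch=B03, batch_grp=RS5 and stage=test: defects values are 381, 820, 650, 979.
4 rows match — count = 4.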